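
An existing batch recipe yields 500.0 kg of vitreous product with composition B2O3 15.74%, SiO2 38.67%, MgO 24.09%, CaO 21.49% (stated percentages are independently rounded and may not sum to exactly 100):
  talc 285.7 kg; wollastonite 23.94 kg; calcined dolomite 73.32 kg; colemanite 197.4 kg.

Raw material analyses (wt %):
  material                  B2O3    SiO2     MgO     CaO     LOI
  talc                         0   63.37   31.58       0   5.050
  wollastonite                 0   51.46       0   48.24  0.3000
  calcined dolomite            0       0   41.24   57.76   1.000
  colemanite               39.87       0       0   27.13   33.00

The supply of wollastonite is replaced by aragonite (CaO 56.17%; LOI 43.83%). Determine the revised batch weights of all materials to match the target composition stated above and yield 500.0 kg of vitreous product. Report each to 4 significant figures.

Revised batch per 500.0 kg vitreous product:
  talc: 305.1 kg
  aragonite: 35.87 kg
  calcined dolomite: 58.43 kg
  colemanite: 197.4 kg
Total batch = 596.8 kg; LOI loss = 96.86 kg

All arithmetic keeps full precision from start to finish. Values along the way are shown (rounded to 4 significant figures) between the steps. Each reported result undergoes a single rounding — derived quantities (glass mass, the four compositions, the yield, LOI, totals) are re-derived starting from the weights on 500.0 kg of glass at full float precision, exactly as shown in problem or answer.
Oxide mass targets, per 500.0 kg vitreous product:
  B2O3: 15.74% × 500.0 = 78.70 kg
  SiO2: 38.67% × 500.0 = 193.4 kg
  MgO: 24.09% × 500.0 = 120.4 kg
  CaO: 21.49% × 500.0 = 107.4 kg
Mass-balance tally per oxide given the weights on record, for the quoted basis mass (delivered sums recover each target within answer rounding):
  B2O3: 197.4·0.3987 = 78.70 kg (target 78.70 kg)
  SiO2: 305.1·0.6337 = 193.3 kg (target 193.4 kg)
  MgO: 305.1·0.3158 + 58.43·0.4124 = 120.4 kg (target 120.4 kg)
  CaO: 35.87·0.5617 + 58.43·0.5776 + 197.4·0.2713 = 107.5 kg (target 107.4 kg)
Consistency of the glass mass: Σ batch − LOI loss = 499.9 kg (the targets, summed, come to 500.0 kg; stated basis 500.0 kg — a pure rounding effect).
Whole-batch sum: Σ batch = 596.8 kg; the LOI term Σ batch·LOI equals 96.86 kg; glass ÷ batch gives a yield of 83.77%.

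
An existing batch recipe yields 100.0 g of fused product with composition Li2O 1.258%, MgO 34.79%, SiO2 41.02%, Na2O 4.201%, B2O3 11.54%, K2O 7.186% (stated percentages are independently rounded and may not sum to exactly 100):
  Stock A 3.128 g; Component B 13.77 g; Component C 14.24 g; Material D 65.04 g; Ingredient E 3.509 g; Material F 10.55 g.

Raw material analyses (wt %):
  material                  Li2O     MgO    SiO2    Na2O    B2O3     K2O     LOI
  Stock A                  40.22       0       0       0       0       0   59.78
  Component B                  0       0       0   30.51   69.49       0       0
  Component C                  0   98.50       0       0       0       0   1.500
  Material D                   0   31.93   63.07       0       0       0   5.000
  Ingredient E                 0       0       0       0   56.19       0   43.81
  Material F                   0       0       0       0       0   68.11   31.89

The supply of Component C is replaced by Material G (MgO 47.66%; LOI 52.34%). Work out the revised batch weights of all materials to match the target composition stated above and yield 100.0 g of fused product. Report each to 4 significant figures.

The intermediate values appear, rounded to 4 significant figures, on the page. The working math keeps full precision all the way through. Each reported number is rounded just once; the derived quantities, including glass mass, the six compositions, LOI, yield, the totals, are re-derived from the weighed amounts for 100.0 g of glass at exact precision exactly as printed in question or answer.
Oxide-by-oxide targets in 100.0 g fused product:
  Li2O: 1.258% × 100.0 = 1.258 g
  MgO: 34.79% × 100.0 = 34.79 g
  SiO2: 41.02% × 100.0 = 41.02 g
  Na2O: 4.201% × 100.0 = 4.201 g
  B2O3: 11.54% × 100.0 = 11.54 g
  K2O: 7.186% × 100.0 = 7.186 g
Oxide-by-oxide audit on the weights just shown, relative to the basis at hand (delivered sums recover each target modulo rounding of the values):
  Li2O: 3.128·0.4022 = 1.258 g (target 1.258 g)
  MgO: 29.42·0.4766 + 65.04·0.3193 = 34.79 g (target 34.79 g)
  SiO2: 65.04·0.6307 = 41.02 g (target 41.02 g)
  Na2O: 13.77·0.3051 = 4.201 g (target 4.201 g)
  B2O3: 13.77·0.6949 + 3.509·0.5619 = 11.54 g (target 11.54 g)
  K2O: 10.55·0.6811 = 7.186 g (target 7.186 g)
Auditing the glass mass value: the batch minus its LOI: 99.99 g (oxide target masses add up to 100.0 g; against the stated basis, 100.0 g — any gap is answer rounding).
Batch total: Σ batch = 125.4 g; the LOI term Σ batch·LOI equals 25.42 g; yield = glass ÷ total batch = 79.73%.

Revised batch per 100.0 g fused product:
  Stock A: 3.128 g
  Component B: 13.77 g
  Material G: 29.42 g
  Material D: 65.04 g
  Ingredient E: 3.509 g
  Material F: 10.55 g
Total batch = 125.4 g; LOI loss = 25.42 g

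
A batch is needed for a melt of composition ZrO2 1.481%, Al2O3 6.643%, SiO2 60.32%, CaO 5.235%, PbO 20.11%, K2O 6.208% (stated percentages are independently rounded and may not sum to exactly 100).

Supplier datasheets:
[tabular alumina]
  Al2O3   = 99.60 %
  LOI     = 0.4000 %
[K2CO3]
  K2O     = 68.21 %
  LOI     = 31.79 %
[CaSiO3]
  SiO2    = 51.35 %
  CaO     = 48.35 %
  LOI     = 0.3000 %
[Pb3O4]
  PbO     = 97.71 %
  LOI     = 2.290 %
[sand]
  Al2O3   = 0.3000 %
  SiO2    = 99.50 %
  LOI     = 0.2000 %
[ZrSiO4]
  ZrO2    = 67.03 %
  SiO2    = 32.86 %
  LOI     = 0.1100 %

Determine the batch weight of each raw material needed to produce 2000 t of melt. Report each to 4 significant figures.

Each numeric step carries exact precision at all times. Values along the way are printed with 4-significant-figure rounding between the steps — each reported number is rounded exactly once — derived quantities, including the six compositions, glass mass, yield, the totals, ignition loss, are re-derived starting from the weights for 2000 t of glass in exact precision as written in question or answer.
Oxide-by-oxide targets in 2000 t melt:
  ZrO2: 1.481% × 2000 = 29.62 t
  Al2O3: 6.643% × 2000 = 132.9 t
  SiO2: 60.32% × 2000 = 1206 t
  CaO: 5.235% × 2000 = 104.7 t
  PbO: 20.11% × 2000 = 402.2 t
  K2O: 6.208% × 2000 = 124.2 t
Verifying the oxide balance from the weights as reported, against the basis in use (sums match the target masses given rounding of the digits):
  ZrO2: 44.19·0.6703 = 29.62 t (target 29.62 t)
  Al2O3: 130.1·0.9960 + 1086·0.003000 = 132.8 t (target 132.9 t)
  SiO2: 216.5·0.5135 + 1086·0.9950 + 44.19·0.3286 = 1206 t (target 1206 t)
  CaO: 216.5·0.4835 = 104.7 t (target 104.7 t)
  PbO: 411.6·0.9771 = 402.2 t (target 402.2 t)
  K2O: 182.0·0.6821 = 124.1 t (target 124.2 t)
Glass-mass closure: batch Σ − ignition loss = 2000 t (oxide target masses add up to 2000 t; with the basis standing at 2000 t — differing by rounding only).
Batch total: Σ batch = 2070 t; LOI loss = Σ batch·LOI = 70.67 t; yield: glass divided by total = 96.59%.

Batch per 2000 t melt:
  tabular alumina: 130.1 t
  K2CO3: 182.0 t
  CaSiO3: 216.5 t
  Pb3O4: 411.6 t
  sand: 1086 t
  ZrSiO4: 44.19 t
Total batch = 2070 t; LOI loss = 70.67 t; yield = 96.59%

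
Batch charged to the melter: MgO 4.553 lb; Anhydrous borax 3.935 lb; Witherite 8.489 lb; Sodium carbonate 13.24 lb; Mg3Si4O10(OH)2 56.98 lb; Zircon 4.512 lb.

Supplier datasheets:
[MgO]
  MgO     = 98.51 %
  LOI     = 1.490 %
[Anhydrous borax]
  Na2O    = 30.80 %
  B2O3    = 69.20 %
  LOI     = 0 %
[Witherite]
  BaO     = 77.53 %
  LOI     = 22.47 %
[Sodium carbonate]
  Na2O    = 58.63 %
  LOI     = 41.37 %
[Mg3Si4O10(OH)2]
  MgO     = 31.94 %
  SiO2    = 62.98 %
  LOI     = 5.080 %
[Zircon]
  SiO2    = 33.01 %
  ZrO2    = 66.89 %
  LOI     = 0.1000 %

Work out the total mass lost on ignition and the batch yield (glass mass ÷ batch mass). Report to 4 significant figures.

All internal work carries full float precision throughout. In-progress results are shown, rounded to 4 significant figures, on the page; each reported figure receives exactly one rounding; derived quantities, which include the yield, net glass mass, the six compositions, LOI, totals, are recomputed in full float precision, precisely as stated by problem or answer, from the weighed amounts per 81.36 lb of glass.
Ignition loss by material:
  MgO: 4.553 × 0.01490 = 0.06784 lb
  Anhydrous borax: 3.935 × 0 = 0 lb
  Witherite: 8.489 × 0.2247 = 1.907 lb
  Sodium carbonate: 13.24 × 0.4137 = 5.477 lb
  Mg3Si4O10(OH)2: 56.98 × 0.05080 = 2.895 lb
  Zircon: 4.512 × 0.001000 = 0.004512 lb
Total LOI = 10.35 lb
Glass = batch − LOI = 91.71 − 10.35 = 81.36 lb

LOI loss = 10.35 lb; glass = 81.36 lb; yield = 88.71%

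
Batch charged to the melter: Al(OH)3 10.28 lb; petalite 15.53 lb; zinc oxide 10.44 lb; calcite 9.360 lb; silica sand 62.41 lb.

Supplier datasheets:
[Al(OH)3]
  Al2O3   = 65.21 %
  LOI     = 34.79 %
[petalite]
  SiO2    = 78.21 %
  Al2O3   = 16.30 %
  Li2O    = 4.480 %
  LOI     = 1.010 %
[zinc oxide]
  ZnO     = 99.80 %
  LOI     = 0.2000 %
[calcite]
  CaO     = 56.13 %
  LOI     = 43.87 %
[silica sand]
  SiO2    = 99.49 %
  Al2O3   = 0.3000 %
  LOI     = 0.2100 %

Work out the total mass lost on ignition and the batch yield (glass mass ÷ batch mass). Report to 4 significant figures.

Exact precision is maintained from first step to last — in-progress results are rounded off to 4 significant digits when quoted — each reported result carries a single rounding. Derived quantities, which include yield, net glass mass, ignition loss, the five compositions, totals, are re-derived at exact precision, as quoted within the problem or the answer, from the batch weights at 100.0 lb of glass.
Material-by-material LOI:
  Al(OH)3: 10.28 × 0.3479 = 3.576 lb
  petalite: 15.53 × 0.01010 = 0.1569 lb
  zinc oxide: 10.44 × 0.002000 = 0.02088 lb
  calcite: 9.360 × 0.4387 = 4.106 lb
  silica sand: 62.41 × 0.002100 = 0.1311 lb
Total LOI = 7.991 lb
Glass = batch − LOI = 108.0 − 7.991 = 100.0 lb

LOI loss = 7.991 lb; glass = 100.0 lb; yield = 92.60%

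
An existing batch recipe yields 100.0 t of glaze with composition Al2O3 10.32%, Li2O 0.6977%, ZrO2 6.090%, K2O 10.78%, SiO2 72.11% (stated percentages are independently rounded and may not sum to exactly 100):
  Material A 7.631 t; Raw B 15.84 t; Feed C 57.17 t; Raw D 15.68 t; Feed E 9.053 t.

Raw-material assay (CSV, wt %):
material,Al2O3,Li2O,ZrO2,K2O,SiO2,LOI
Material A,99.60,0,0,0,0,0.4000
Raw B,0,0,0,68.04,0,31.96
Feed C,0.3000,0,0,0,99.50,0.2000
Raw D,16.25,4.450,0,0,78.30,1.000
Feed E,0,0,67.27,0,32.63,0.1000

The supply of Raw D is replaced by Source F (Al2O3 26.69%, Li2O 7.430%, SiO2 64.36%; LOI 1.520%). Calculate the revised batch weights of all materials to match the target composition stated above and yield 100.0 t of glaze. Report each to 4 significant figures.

Revised batch per 100.0 t glaze:
  Material A: 7.654 t
  Raw B: 15.84 t
  Feed C: 63.43 t
  Source F: 9.390 t
  Feed E: 9.053 t
Total batch = 105.4 t; LOI loss = 5.372 t

Every computation maintains full precision end to end — intermediates appear, rounded to 4 significant figures, alongside each step — each reported value sees exactly one rounding. Derived quantities, including totals, yield, ignition loss, glass mass, the five compositions, are rebuilt using the weight values at 100.0 t of glass at full precision, exactly as shown in either problem or answer.
Target oxide masses per 100.0 t glaze:
  Al2O3: 10.32% × 100.0 = 10.32 t
  Li2O: 0.6977% × 100.0 = 0.6977 t
  ZrO2: 6.090% × 100.0 = 6.090 t
  K2O: 10.78% × 100.0 = 10.78 t
  SiO2: 72.11% × 100.0 = 72.11 t
Per-oxide balance check with the batch weights as given, per the basis as stated (target by target, the sums agree once rounding is allowed for):
  Al2O3: 7.654·0.9960 + 63.43·0.003000 + 9.390·0.2669 = 10.32 t (target 10.32 t)
  Li2O: 9.390·0.07430 = 0.6977 t (target 0.6977 t)
  ZrO2: 9.053·0.6727 = 6.090 t (target 6.090 t)
  K2O: 15.84·0.6804 = 10.78 t (target 10.78 t)
  SiO2: 63.43·0.9950 + 9.390·0.6436 + 9.053·0.3263 = 72.11 t (target 72.11 t)
Glass-mass bookkeeping: Σ batch − LOI loss = 100.0 t (per-oxide target masses sum to 100.0 t; the stated basis being 100.0 t — rounding explains the deltas).
Batch grand total — Σ batch = 105.4 t; the LOI term Σ batch·LOI equals 5.372 t; as yield: glass ÷ batch → 94.90%.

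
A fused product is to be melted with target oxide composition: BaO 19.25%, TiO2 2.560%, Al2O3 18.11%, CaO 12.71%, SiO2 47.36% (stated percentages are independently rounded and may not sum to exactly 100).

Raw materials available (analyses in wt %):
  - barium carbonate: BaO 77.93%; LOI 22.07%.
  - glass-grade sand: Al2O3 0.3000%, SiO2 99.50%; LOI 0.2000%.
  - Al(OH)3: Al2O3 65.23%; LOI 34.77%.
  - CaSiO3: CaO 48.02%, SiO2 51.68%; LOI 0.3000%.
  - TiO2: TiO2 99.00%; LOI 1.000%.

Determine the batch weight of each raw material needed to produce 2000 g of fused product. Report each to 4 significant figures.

Every computation carries full precision from first step to last. The intermediate values appear with 4-significant-digit rounding as written. Every reported result is rounded once only — derived quantities (the totals, net glass mass, the yield, LOI, the five compositions) are recomputed in full precision starting from the weights for 2000 g of glass as they appear in either problem or answer.
Per-oxide target masses for 2000 g fused product:
  BaO: 19.25% × 2000 = 385.0 g
  TiO2: 2.560% × 2000 = 51.20 g
  Al2O3: 18.11% × 2000 = 362.2 g
  CaO: 12.71% × 2000 = 254.2 g
  SiO2: 47.36% × 2000 = 947.2 g
Per-oxide balance check working from each reported weight, on the stated basis (every target is met by its sum modulo rounding of the values):
  BaO: 494.0·0.7793 = 385.0 g (target 385.0 g)
  TiO2: 51.72·0.9900 = 51.20 g (target 51.20 g)
  Al2O3: 677.0·0.003000 + 552.2·0.6523 = 362.2 g (target 362.2 g)
  CaO: 529.4·0.4802 = 254.2 g (target 254.2 g)
  SiO2: 677.0·0.9950 + 529.4·0.5168 = 947.2 g (target 947.2 g)
Glass-mass bookkeeping: batch Σ − ignition loss = 2000 g (targets for the oxides total 2000 g; stated basis 2000 g — a pure rounding effect).
Batch total: Σ batch = 2304 g; Σ batch·LOI gives LOI loss = 304.5 g; as yield: glass ÷ batch → 86.79%.

Batch per 2000 g fused product:
  barium carbonate: 494.0 g
  glass-grade sand: 677.0 g
  Al(OH)3: 552.2 g
  CaSiO3: 529.4 g
  TiO2: 51.72 g
Total batch = 2304 g; LOI loss = 304.5 g; yield = 86.79%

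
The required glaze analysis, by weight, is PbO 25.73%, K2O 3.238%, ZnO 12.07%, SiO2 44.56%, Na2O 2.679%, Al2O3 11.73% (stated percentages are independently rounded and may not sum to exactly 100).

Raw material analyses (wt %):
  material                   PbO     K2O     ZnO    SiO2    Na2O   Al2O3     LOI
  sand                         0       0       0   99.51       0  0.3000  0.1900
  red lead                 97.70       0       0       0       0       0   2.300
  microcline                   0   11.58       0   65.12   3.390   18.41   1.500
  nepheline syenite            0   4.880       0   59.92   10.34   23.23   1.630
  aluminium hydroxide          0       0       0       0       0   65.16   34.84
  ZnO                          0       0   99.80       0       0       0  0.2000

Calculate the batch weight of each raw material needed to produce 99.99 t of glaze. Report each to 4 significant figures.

Working values are displayed rounded off to 4 significant digits in the working — the whole derivation keeps full precision at all times. A single rounding finalizes every reported result. The derived quantities (the yield, totals, glass mass, the six compositions, LOI) are computed in full float precision from the batch weights on 99.99 t of glass, exactly as printed in either problem or answer.
Oxide-by-oxide targets in 99.99 t glaze:
  PbO: 25.73% × 99.99 = 25.73 t
  K2O: 3.238% × 99.99 = 3.238 t
  ZnO: 12.07% × 99.99 = 12.07 t
  SiO2: 44.56% × 99.99 = 44.56 t
  Na2O: 2.679% × 99.99 = 2.679 t
  Al2O3: 11.73% × 99.99 = 11.73 t
Mass-balance tally per oxide given the weights on record, on the stated basis (summed amounts equal target values within answer rounding):
  PbO: 26.33·0.9770 = 25.72 t (target 25.73 t)
  K2O: 19.77·0.1158 + 19.42·0.04880 = 3.237 t (target 3.238 t)
  ZnO: 12.09·0.9980 = 12.07 t (target 12.07 t)
  SiO2: 20.14·0.9951 + 19.77·0.6512 + 19.42·0.5992 = 44.55 t (target 44.56 t)
  Na2O: 19.77·0.03390 + 19.42·0.1034 = 2.678 t (target 2.679 t)
  Al2O3: 20.14·0.003000 + 19.77·0.1841 + 19.42·0.2323 + 5.396·0.6516 = 11.73 t (target 11.73 t)
Glass-mass bookkeeping: batch Σ − ignition loss = 99.98 t (targets for the oxides total 100.0 t; with the basis standing at 99.99 t — any gap is answer rounding).
Batch total: Σ batch = 103.1 t; LOI removed, Σ of batch·LOI: 3.161 t; yield, glass over the total, = 96.94%.

Batch per 99.99 t glaze:
  sand: 20.14 t
  red lead: 26.33 t
  microcline: 19.77 t
  nepheline syenite: 19.42 t
  aluminium hydroxide: 5.396 t
  ZnO: 12.09 t
Total batch = 103.1 t; LOI loss = 3.161 t; yield = 96.94%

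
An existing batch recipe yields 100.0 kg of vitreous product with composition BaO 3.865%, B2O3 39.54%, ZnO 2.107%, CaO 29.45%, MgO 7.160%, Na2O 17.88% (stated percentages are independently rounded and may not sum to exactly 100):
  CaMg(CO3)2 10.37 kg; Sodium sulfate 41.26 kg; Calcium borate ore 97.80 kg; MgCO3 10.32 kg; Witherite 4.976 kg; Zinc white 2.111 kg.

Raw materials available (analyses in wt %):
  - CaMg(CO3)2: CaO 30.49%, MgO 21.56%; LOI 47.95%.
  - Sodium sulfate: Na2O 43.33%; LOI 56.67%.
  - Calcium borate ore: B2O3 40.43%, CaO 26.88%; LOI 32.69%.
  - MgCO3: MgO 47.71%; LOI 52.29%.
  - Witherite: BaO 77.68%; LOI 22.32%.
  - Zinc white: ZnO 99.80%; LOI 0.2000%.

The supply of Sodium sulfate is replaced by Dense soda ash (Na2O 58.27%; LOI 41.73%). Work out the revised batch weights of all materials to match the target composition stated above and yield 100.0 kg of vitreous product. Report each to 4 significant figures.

Revised batch per 100.0 kg vitreous product:
  CaMg(CO3)2: 10.37 kg
  Dense soda ash: 30.68 kg
  Calcium borate ore: 97.80 kg
  MgCO3: 10.32 kg
  Witherite: 4.976 kg
  Zinc white: 2.111 kg
Total batch = 156.3 kg; LOI loss = 56.26 kg

All arithmetic runs at full precision all the way through — working values are shown, with 4-significant-digit rounding, alongside each step — every reported value is rounded a single time. Derived quantities are recomputed using the weight values at 100.0 kg of glass in exact precision (the six compositions, LOI, totals, glass mass, yield) as written in either problem or answer.
Target masses of each oxide per 100.0 kg vitreous product:
  BaO: 3.865% × 100.0 = 3.865 kg
  B2O3: 39.54% × 100.0 = 39.54 kg
  ZnO: 2.107% × 100.0 = 2.107 kg
  CaO: 29.45% × 100.0 = 29.45 kg
  MgO: 7.160% × 100.0 = 7.160 kg
  Na2O: 17.88% × 100.0 = 17.88 kg
Per-oxide balance check on the weights just shown, at the basis given (delivered sums recover each target exact up to rounding of places):
  BaO: 4.976·0.7768 = 3.865 kg (target 3.865 kg)
  B2O3: 97.80·0.4043 = 39.54 kg (target 39.54 kg)
  ZnO: 2.111·0.9980 = 2.107 kg (target 2.107 kg)
  CaO: 10.37·0.3049 + 97.80·0.2688 = 29.45 kg (target 29.45 kg)
  MgO: 10.37·0.2156 + 10.32·0.4771 = 7.159 kg (target 7.160 kg)
  Na2O: 30.68·0.5827 = 17.88 kg (target 17.88 kg)
Consistency of the glass mass: batch Σ − ignition loss = 100.0 kg (targets for the oxides total 100.0 kg; basis as stated: 100.0 kg — differing by rounding only).
Whole-batch sum: Σ batch = 156.3 kg; LOI removed, Σ of batch·LOI: 56.26 kg; the yield ratio, glass ÷ batch: 64.00%.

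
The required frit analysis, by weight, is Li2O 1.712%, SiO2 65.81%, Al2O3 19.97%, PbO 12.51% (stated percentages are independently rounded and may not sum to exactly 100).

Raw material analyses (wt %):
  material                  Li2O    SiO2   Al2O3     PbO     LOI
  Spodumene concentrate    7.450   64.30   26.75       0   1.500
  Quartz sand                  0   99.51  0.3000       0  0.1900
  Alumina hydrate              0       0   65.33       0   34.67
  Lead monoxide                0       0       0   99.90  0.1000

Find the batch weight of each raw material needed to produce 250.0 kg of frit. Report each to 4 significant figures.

All internal work runs at full float precision in all steps — in-progress results are displayed, rounded to four significant figures, between the steps — every reported figure sees exactly one rounding; the derived quantities, including glass mass, the totals, ignition loss, the four compositions, the yield, are rebuilt using the weight values on 250.0 kg of glass at exact precision precisely as stated by the problem or the answer.
Oxide mass targets, per 250.0 kg frit:
  Li2O: 1.712% × 250.0 = 4.280 kg
  SiO2: 65.81% × 250.0 = 164.5 kg
  Al2O3: 19.97% × 250.0 = 49.92 kg
  PbO: 12.51% × 250.0 = 31.28 kg
Sums-versus-targets review per the reported batch figures, at the basis given (delivered sums recover each target up to rounding of the answer):
  Li2O: 57.45·0.07450 = 4.280 kg (target 4.280 kg)
  SiO2: 57.45·0.6430 + 128.2·0.9951 = 164.5 kg (target 164.5 kg)
  Al2O3: 57.45·0.2675 + 128.2·0.003000 + 52.31·0.6533 = 49.93 kg (target 49.92 kg)
  PbO: 31.31·0.9990 = 31.28 kg (target 31.28 kg)
Glass-mass sanity pass: total charge less LOI = 250.0 kg (per-oxide target masses sum to 250.0 kg; against the stated basis, 250.0 kg — deltas are rounding alone).
Batch total: Σ batch = 269.3 kg; LOI removed, Σ of batch·LOI: 19.27 kg; yield, glass over the total, = 92.84%.

Batch per 250.0 kg frit:
  Spodumene concentrate: 57.45 kg
  Quartz sand: 128.2 kg
  Alumina hydrate: 52.31 kg
  Lead monoxide: 31.31 kg
Total batch = 269.3 kg; LOI loss = 19.27 kg; yield = 92.84%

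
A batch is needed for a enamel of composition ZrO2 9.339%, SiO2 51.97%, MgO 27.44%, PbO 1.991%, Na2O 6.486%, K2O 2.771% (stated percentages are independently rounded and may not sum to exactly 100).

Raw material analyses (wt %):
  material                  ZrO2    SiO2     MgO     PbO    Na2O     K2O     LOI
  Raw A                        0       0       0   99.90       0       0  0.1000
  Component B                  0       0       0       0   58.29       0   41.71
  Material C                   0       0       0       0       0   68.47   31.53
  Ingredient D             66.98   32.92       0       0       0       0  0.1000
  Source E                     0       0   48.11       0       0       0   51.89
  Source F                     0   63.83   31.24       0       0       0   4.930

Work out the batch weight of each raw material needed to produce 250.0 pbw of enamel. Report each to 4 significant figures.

Each numeric step maintains exact precision at each step. In-progress results appear, with 4-significant-digit rounding, when written out; each reported value is rounded exactly once — all derived quantities are computed from the weighed amounts at 250.0 pbw of glass in exact precision (glass mass, six oxide percentages, ignition loss, yield, totals) as quoted within question or answer.
The oxide mass targets at 250.0 pbw enamel:
  ZrO2: 9.339% × 250.0 = 23.35 pbw
  SiO2: 51.97% × 250.0 = 129.9 pbw
  MgO: 27.44% × 250.0 = 68.60 pbw
  PbO: 1.991% × 250.0 = 4.978 pbw
  Na2O: 6.486% × 250.0 = 16.22 pbw
  K2O: 2.771% × 250.0 = 6.928 pbw
Oxide-by-oxide audit with the batch weights as given, per the basis as stated (each sum matches its target mass given rounding of the digits):
  ZrO2: 34.86·0.6698 = 23.35 pbw (target 23.35 pbw)
  SiO2: 34.86·0.3292 + 185.6·0.6383 = 129.9 pbw (target 129.9 pbw)
  MgO: 22.09·0.4811 + 185.6·0.3124 = 68.61 pbw (target 68.60 pbw)
  PbO: 4.982·0.9990 = 4.977 pbw (target 4.978 pbw)
  Na2O: 27.82·0.5829 = 16.22 pbw (target 16.22 pbw)
  K2O: 10.12·0.6847 = 6.929 pbw (target 6.928 pbw)
Glass-mass closure: batch Σ − ignition loss = 250.0 pbw (summing oxide targets gives 250.0 pbw; with the basis standing at 250.0 pbw — any gap is answer rounding).
Summing the batch: Σ batch = 285.5 pbw; LOI removed, Σ of batch·LOI: 35.45 pbw; yield, glass over the total, = 87.58%.

Batch per 250.0 pbw enamel:
  Raw A: 4.982 pbw
  Component B: 27.82 pbw
  Material C: 10.12 pbw
  Ingredient D: 34.86 pbw
  Source E: 22.09 pbw
  Source F: 185.6 pbw
Total batch = 285.5 pbw; LOI loss = 35.45 pbw; yield = 87.58%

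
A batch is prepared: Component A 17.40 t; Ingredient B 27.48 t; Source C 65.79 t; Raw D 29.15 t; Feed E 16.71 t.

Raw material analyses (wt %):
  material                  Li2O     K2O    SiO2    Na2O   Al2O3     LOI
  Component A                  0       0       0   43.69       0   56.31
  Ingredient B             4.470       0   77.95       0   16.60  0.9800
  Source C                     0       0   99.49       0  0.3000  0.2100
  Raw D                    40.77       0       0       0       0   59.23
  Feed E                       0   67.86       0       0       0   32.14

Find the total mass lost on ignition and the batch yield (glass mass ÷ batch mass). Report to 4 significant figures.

LOI loss = 32.84 t; glass = 123.7 t; yield = 79.02%

Mid-chain values are rounded to four significant digits when quoted; all internal work maintains exact precision through the solve. Exactly one rounding is applied to every reported number; derived quantities (the five compositions, LOI, totals, net glass mass, yield) are rebuilt from the weighed amounts per 123.7 t of glass at full precision as set out in question or answer.
Material-by-material LOI:
  Component A: 17.40 × 0.5631 = 9.798 t
  Ingredient B: 27.48 × 0.009800 = 0.2693 t
  Source C: 65.79 × 0.002100 = 0.1382 t
  Raw D: 29.15 × 0.5923 = 17.27 t
  Feed E: 16.71 × 0.3214 = 5.371 t
Total LOI = 32.84 t
Glass = batch − LOI = 156.5 − 32.84 = 123.7 t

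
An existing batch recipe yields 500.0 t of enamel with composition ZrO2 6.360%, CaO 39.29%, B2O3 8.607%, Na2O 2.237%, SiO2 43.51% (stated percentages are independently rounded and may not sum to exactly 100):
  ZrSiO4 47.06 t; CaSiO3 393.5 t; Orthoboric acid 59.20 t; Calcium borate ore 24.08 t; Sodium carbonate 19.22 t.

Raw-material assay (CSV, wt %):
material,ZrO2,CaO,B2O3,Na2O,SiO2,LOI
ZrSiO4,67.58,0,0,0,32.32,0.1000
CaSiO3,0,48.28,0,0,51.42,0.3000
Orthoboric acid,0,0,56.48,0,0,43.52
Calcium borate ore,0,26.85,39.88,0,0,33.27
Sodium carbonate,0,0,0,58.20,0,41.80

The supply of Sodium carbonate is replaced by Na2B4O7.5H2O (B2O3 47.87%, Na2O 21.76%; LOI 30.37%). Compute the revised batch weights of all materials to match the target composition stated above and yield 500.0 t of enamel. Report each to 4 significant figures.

Revised batch per 500.0 t enamel:
  ZrSiO4: 47.06 t
  CaSiO3: 393.5 t
  Orthoboric acid: 15.63 t
  Calcium borate ore: 24.08 t
  Na2B4O7.5H2O: 51.40 t
Total batch = 531.7 t; LOI loss = 31.65 t

Intermediates are printed, rounded to 4 significant digits, as written; each numeric step keeps exact precision through every step. Each reported figure includes exactly one rounding; all derived quantities are carried using the weight values on 500.0 t of glass at full precision (yield, net glass mass, LOI, the totals, the five compositions) as given in question or answer.
Target masses of each oxide per 500.0 t enamel:
  ZrO2: 6.360% × 500.0 = 31.80 t
  CaO: 39.29% × 500.0 = 196.4 t
  B2O3: 8.607% × 500.0 = 43.04 t
  Na2O: 2.237% × 500.0 = 11.18 t
  SiO2: 43.51% × 500.0 = 217.6 t
Oxide-by-oxide audit on the weights just shown, on the stated basis (sums match the target masses modulo rounding of the values):
  ZrO2: 47.06·0.6758 = 31.80 t (target 31.80 t)
  CaO: 393.5·0.4828 + 24.08·0.2685 = 196.4 t (target 196.4 t)
  B2O3: 15.63·0.5648 + 24.08·0.3988 + 51.40·0.4787 = 43.04 t (target 43.04 t)
  Na2O: 51.40·0.2176 = 11.18 t (target 11.18 t)
  SiO2: 47.06·0.3232 + 393.5·0.5142 = 217.5 t (target 217.6 t)
Glass mass check: total batch − LOI = 500.0 t (summing oxide targets gives 500.0 t; with the basis standing at 500.0 t — rounding explains the deltas).
Whole-batch sum: Σ batch = 531.7 t; the LOI term Σ batch·LOI equals 31.65 t; as yield: glass ÷ batch → 94.05%.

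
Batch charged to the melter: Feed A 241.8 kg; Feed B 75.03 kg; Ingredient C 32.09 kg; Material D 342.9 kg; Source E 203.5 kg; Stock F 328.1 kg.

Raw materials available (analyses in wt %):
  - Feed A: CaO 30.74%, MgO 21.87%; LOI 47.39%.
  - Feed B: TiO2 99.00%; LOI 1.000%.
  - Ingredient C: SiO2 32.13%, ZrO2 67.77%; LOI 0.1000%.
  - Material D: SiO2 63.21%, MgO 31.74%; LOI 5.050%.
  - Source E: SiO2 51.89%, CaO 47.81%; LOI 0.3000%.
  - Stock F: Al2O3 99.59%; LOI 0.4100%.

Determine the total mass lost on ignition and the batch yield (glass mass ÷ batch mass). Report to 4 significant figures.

Intermediates are shown, with 4-significant-digit rounding, in the working. The whole derivation runs at full precision through every step. A single rounding completes every reported result — derived quantities are re-derived in full float precision (yield, totals, ignition loss, the six compositions, glass mass) from the batch weights on 1089 kg of glass, exactly as shown in the problem or the answer.
LOI of each material in turn:
  Feed A: 241.8 × 0.4739 = 114.6 kg
  Feed B: 75.03 × 0.01000 = 0.7503 kg
  Ingredient C: 32.09 × 0.001000 = 0.03209 kg
  Material D: 342.9 × 0.05050 = 17.32 kg
  Source E: 203.5 × 0.003000 = 0.6105 kg
  Stock F: 328.1 × 0.004100 = 1.345 kg
Total LOI = 134.6 kg
Glass = batch − LOI = 1223 − 134.6 = 1089 kg

LOI loss = 134.6 kg; glass = 1089 kg; yield = 88.99%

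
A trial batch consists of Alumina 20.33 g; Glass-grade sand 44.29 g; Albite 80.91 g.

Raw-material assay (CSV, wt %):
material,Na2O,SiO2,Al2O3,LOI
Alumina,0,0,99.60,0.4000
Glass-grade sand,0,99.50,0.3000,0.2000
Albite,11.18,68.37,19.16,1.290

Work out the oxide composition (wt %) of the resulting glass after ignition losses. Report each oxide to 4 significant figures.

Glass mass = 144.3 g (batch 145.5 − LOI 1.214).
Composition: Na2O 6.268%, SiO2 68.87%, Al2O3 24.86%

Each numeric step holds full float precision at each step — in-progress results are shown, rounded to 4 significant digits, within the worked lines. Each reported value takes exactly one rounding; derived quantities are computed from the weighed amounts per 144.3 g of glass at full precision (three oxide percentages, net glass mass, ignition loss, the totals, the yield), exactly as printed in the question or the answer.
What the batch supplies per oxide:
  Na2O: 80.91·0.1118 = 9.046 g
  SiO2: 44.29·0.9950 + 80.91·0.6837 = 99.39 g
  Al2O3: 20.33·0.9960 + 44.29·0.003000 + 80.91·0.1916 = 35.88 g
LOI: 20.33·0.004000 + 44.29·0.002000 + 80.91·0.01290 = 1.214 g
Glass = total batch minus LOI = 145.5 − 1.214 = 144.3 g (= the summed oxide contributions)
each oxide over glass, ×100, is wt %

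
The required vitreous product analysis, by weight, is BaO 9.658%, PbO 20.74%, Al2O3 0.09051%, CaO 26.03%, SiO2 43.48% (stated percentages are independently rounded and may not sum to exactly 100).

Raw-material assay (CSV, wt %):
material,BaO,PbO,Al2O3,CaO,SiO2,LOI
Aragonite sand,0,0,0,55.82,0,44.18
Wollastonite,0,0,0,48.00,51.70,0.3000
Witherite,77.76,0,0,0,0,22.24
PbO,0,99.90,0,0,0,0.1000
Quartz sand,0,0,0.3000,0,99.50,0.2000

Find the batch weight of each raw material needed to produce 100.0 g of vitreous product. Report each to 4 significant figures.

Batch per 100.0 g vitreous product:
  Aragonite sand: 24.24 g
  Wollastonite: 26.04 g
  Witherite: 12.42 g
  PbO: 20.76 g
  Quartz sand: 30.17 g
Total batch = 113.6 g; LOI loss = 13.63 g; yield = 88.00%

The working math keeps exact precision in every operation; intermediates are printed rounded off to 4 significant figures when written out; each reported number is rounded only once. The derived quantities, which include yield, ignition loss, totals, the five compositions, glass mass, are recomputed at exact precision, as written in question or answer, using the weight values per 100.0 g of glass.
Oxide mass targets, per 100.0 g vitreous product:
  BaO: 9.658% × 100.0 = 9.658 g
  PbO: 20.74% × 100.0 = 20.74 g
  Al2O3: 0.09051% × 100.0 = 0.09051 g
  CaO: 26.03% × 100.0 = 26.03 g
  SiO2: 43.48% × 100.0 = 43.48 g
Verifying the oxide balance with the batch weights as given, per the basis as stated (target by target, the sums agree inside rounding margins):
  BaO: 12.42·0.7776 = 9.658 g (target 9.658 g)
  PbO: 20.76·0.9990 = 20.74 g (target 20.74 g)
  Al2O3: 30.17·0.003000 = 0.09051 g (target 0.09051 g)
  CaO: 24.24·0.5582 + 26.04·0.4800 = 26.03 g (target 26.03 g)
  SiO2: 26.04·0.5170 + 30.17·0.9950 = 43.48 g (target 43.48 g)
Consistency of the glass mass: Σ batch − LOI loss = 100.0 g (oxide target masses add up to 100.0 g; with the basis standing at 100.0 g — deltas are rounding alone).
Adding the batch up: Σ batch = 113.6 g; LOI removed, Σ of batch·LOI: 13.63 g; yield, glass over the total, = 88.00%.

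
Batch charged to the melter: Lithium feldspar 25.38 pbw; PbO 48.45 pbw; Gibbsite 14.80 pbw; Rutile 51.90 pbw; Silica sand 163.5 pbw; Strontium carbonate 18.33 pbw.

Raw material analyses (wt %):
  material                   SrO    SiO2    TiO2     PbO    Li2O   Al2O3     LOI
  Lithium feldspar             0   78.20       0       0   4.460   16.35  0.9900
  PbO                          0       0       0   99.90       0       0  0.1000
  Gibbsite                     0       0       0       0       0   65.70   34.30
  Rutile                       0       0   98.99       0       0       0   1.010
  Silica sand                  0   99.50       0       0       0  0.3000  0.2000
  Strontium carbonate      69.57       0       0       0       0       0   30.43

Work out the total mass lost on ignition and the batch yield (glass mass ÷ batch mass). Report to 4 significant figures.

In-progress results are printed, rounded to four significant digits, on the page — each numeric step carries full precision at each step; each reported figure sees exactly one rounding — the derived quantities, including ignition loss, the totals, yield, glass mass, six oxide percentages, are re-derived starting from the weights at 310.6 pbw of glass in exact precision, as quoted within the problem or answer text.
Ignition loss by material:
  Lithium feldspar: 25.38 × 0.009900 = 0.2513 pbw
  PbO: 48.45 × 0.001000 = 0.04845 pbw
  Gibbsite: 14.80 × 0.3430 = 5.076 pbw
  Rutile: 51.90 × 0.01010 = 0.5242 pbw
  Silica sand: 163.5 × 0.002000 = 0.3270 pbw
  Strontium carbonate: 18.33 × 0.3043 = 5.578 pbw
Total LOI = 11.81 pbw
Glass = batch − LOI = 322.4 − 11.81 = 310.6 pbw

LOI loss = 11.81 pbw; glass = 310.6 pbw; yield = 96.34%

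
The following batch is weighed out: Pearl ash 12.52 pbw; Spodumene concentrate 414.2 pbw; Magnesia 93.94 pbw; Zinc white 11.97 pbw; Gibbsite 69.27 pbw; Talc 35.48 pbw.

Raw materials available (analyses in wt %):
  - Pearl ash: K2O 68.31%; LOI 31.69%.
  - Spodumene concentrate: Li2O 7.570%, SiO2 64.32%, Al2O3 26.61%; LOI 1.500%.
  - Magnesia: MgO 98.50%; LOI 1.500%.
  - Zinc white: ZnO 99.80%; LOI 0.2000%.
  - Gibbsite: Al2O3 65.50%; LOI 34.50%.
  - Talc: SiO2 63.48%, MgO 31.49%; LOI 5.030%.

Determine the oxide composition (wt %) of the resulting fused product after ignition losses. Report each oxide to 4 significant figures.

Working values appear (rounded to 4 significant digits) as written. Every computation runs at exact precision from start to finish. Every reported result is rounded exactly once; derived quantities (LOI, the six compositions, the totals, the yield, net glass mass) are re-derived starting from the weights on 600.1 pbw of glass in full precision, precisely as stated by the problem or answer text.
Mass of each oxide from the mix:
  Li2O: 414.2·0.07570 = 31.35 pbw
  SiO2: 414.2·0.6432 + 35.48·0.6348 = 288.9 pbw
  K2O: 12.52·0.6831 = 8.552 pbw
  MgO: 93.94·0.9850 + 35.48·0.3149 = 103.7 pbw
  ZnO: 11.97·0.9980 = 11.95 pbw
  Al2O3: 414.2·0.2661 + 69.27·0.6550 = 155.6 pbw
LOI: 12.52·0.3169 + 414.2·0.01500 + 93.94·0.01500 + 11.97·0.002000 + 69.27·0.3450 + 35.48·0.05030 = 37.30 pbw
Glass = total batch minus LOI = 637.4 − 37.30 = 600.1 pbw (equal to the oxide-mass sum)
wt %: oxide over glass, times 100

Glass mass = 600.1 pbw (batch 637.4 − LOI 37.30).
Composition: Li2O 5.225%, SiO2 48.15%, K2O 1.425%, MgO 17.28%, ZnO 1.991%, Al2O3 25.93%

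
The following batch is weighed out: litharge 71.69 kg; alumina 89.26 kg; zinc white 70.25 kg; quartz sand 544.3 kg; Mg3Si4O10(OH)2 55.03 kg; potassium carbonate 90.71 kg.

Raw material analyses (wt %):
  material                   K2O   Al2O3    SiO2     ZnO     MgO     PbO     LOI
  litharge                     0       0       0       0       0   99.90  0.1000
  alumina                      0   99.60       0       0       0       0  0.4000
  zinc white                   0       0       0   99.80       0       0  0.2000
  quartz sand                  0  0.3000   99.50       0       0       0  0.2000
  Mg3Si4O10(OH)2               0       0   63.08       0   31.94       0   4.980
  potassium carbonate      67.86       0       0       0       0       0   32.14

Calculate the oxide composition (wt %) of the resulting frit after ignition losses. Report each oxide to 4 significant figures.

Rounding to 4 significant digits applies to every in-between result as shown. All arithmetic runs at full float precision end to end. Every reported figure takes exactly one rounding. Derived quantities are recomputed in full float precision (yield, the totals, six oxide percentages, ignition loss, glass mass) starting from the weights per 887.7 kg of glass precisely as stated by question or answer.
Oxide masses out of the charge:
  K2O: 90.71·0.6786 = 61.56 kg
  Al2O3: 89.26·0.9960 + 544.3·0.003000 = 90.54 kg
  SiO2: 544.3·0.9950 + 55.03·0.6308 = 576.3 kg
  ZnO: 70.25·0.9980 = 70.11 kg
  MgO: 55.03·0.3194 = 17.58 kg
  PbO: 71.69·0.9990 = 71.62 kg
LOI: 71.69·0.001000 + 89.26·0.004000 + 70.25·0.002000 + 544.3·0.002000 + 55.03·0.04980 + 90.71·0.3214 = 33.55 kg
Net of LOI, the glass mass = 921.2 − 33.55 = 887.7 kg (= the summed oxide contributions)
each wt % is 100 × oxide ÷ glass

Glass mass = 887.7 kg (batch 921.2 − LOI 33.55).
Composition: K2O 6.934%, Al2O3 10.20%, SiO2 64.92%, ZnO 7.898%, MgO 1.980%, PbO 8.068%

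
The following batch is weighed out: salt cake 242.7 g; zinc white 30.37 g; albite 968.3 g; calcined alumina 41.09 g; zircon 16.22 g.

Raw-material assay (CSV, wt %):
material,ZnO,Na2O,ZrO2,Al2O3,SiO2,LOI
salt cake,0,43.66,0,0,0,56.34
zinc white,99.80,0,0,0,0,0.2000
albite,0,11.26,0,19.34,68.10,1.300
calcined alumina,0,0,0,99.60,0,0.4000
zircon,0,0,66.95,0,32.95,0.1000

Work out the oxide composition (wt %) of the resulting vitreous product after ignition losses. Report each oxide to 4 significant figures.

The whole derivation maintains full precision end to end; intermediates appear, with 4-significant-digit rounding, in the printout. Each reported value is rounded once only — all derived quantities (ignition loss, the totals, five oxide percentages, the yield, glass mass) are re-derived at exact precision from the weighed amounts for 1149 g of glass precisely as stated by the problem or answer text.
Mass of each oxide from the mix:
  ZnO: 30.37·0.9980 = 30.31 g
  Na2O: 242.7·0.4366 + 968.3·0.1126 = 215.0 g
  ZrO2: 16.22·0.6695 = 10.86 g
  Al2O3: 968.3·0.1934 + 41.09·0.9960 = 228.2 g
  SiO2: 968.3·0.6810 + 16.22·0.3295 = 664.8 g
LOI: 242.7·0.5634 + 30.37·0.002000 + 968.3·0.01300 + 41.09·0.004000 + 16.22·0.001000 = 149.6 g
Net of LOI, the glass mass = 1299 − 149.6 = 1149 g (consistent with Σ oxide mass)
each oxide over glass, ×100, is wt %

Glass mass = 1149 g (batch 1299 − LOI 149.6).
Composition: ZnO 2.638%, Na2O 18.71%, ZrO2 0.9450%, Al2O3 19.86%, SiO2 57.85%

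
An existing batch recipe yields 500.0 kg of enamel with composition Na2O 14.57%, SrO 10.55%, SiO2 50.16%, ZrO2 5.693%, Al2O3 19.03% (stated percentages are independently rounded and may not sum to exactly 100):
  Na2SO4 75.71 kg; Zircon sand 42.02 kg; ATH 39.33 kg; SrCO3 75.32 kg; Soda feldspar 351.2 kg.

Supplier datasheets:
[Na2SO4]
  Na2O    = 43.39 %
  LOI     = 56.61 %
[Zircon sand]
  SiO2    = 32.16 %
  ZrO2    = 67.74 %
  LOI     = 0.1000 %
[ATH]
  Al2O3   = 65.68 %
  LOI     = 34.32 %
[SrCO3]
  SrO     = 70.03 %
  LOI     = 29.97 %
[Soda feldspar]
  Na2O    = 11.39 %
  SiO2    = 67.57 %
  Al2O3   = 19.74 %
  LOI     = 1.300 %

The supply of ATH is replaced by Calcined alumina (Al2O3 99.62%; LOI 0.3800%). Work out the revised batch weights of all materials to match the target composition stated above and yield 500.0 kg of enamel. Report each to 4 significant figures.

Revised batch per 500.0 kg enamel:
  Na2SO4: 75.71 kg
  Zircon sand: 42.02 kg
  Calcined alumina: 25.93 kg
  SrCO3: 75.32 kg
  Soda feldspar: 351.2 kg
Total batch = 570.2 kg; LOI loss = 70.14 kg

The intermediate values appear rounded to four significant figures in the working. Exact precision is maintained end to end. Every reported value sees exactly one rounding; the derived quantities (glass mass, the five compositions, yield, the totals, ignition loss) are computed in full float precision from the weighed amounts on 500.0 kg of glass, as quoted within the problem or answer text.
Per-oxide target masses for 500.0 kg enamel:
  Na2O: 14.57% × 500.0 = 72.85 kg
  SrO: 10.55% × 500.0 = 52.75 kg
  SiO2: 50.16% × 500.0 = 250.8 kg
  ZrO2: 5.693% × 500.0 = 28.46 kg
  Al2O3: 19.03% × 500.0 = 95.15 kg
Sums-versus-targets review applying the batch weights above, versus the basis set out (sum by sum, the targets are met exact up to rounding of places):
  Na2O: 75.71·0.4339 + 351.2·0.1139 = 72.85 kg (target 72.85 kg)
  SrO: 75.32·0.7003 = 52.75 kg (target 52.75 kg)
  SiO2: 42.02·0.3216 + 351.2·0.6757 = 250.8 kg (target 250.8 kg)
  ZrO2: 42.02·0.6774 = 28.46 kg (target 28.46 kg)
  Al2O3: 25.93·0.9962 + 351.2·0.1974 = 95.16 kg (target 95.15 kg)
Glass-mass bookkeeping: batch Σ − ignition loss = 500.0 kg (per-oxide target masses sum to 500.0 kg; against the stated basis, 500.0 kg — rounding explains the deltas).
Batch total: Σ batch = 570.2 kg; the LOI term Σ batch·LOI equals 70.14 kg; yield = glass ÷ total batch = 87.70%.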